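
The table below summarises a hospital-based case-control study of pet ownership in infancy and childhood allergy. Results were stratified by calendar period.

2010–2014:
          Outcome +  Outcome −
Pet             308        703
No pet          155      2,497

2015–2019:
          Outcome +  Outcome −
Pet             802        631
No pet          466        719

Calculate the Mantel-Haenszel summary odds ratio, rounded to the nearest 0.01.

3.03

OR_MH = Σ(aᵢdᵢ/nᵢ) / Σ(bᵢcᵢ/nᵢ), where nᵢ is the stratum total.
Stratum 1 (2010–2014): n = 3663; a·d/n = 308·2497/3663 = 209.9580; b·c/n = 703·155/3663 = 29.7475
Stratum 2 (2015–2019): n = 2618; a·d/n = 802·719/2618 = 220.2590; b·c/n = 631·466/2618 = 112.3170
OR_MH = (209.9580 + 220.2590) / (29.7475 + 112.3170) = 430.2169 / 142.0645 = 3.02832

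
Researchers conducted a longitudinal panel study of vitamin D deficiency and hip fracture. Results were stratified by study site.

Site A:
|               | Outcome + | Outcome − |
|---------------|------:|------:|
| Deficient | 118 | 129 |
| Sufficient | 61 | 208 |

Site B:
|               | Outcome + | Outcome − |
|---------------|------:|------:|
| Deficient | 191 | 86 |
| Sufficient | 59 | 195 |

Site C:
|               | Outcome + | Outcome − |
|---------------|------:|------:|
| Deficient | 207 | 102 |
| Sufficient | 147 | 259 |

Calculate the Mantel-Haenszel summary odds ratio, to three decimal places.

4.209

OR_MH = Σ(aᵢdᵢ/nᵢ) / Σ(bᵢcᵢ/nᵢ), where nᵢ is the stratum total.
Stratum 1 (Site A): n = 516; a·d/n = 118·208/516 = 47.5659; b·c/n = 129·61/516 = 15.2500
Stratum 2 (Site B): n = 531; a·d/n = 191·195/531 = 70.1412; b·c/n = 86·59/531 = 9.5556
Stratum 3 (Site C): n = 715; a·d/n = 207·259/715 = 74.9832; b·c/n = 102·147/715 = 20.9706
OR_MH = (47.5659 + 70.1412 + 74.9832) / (15.2500 + 9.5556 + 20.9706) = 192.6904 / 45.7762 = 4.20940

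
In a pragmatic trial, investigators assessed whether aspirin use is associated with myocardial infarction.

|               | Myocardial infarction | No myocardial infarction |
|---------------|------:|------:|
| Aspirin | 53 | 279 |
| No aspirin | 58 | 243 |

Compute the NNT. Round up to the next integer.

31

Risk in treated group = 53/332 = 0.15964; risk in control = 58/301 = 0.19269.
Absolute risk reduction = 0.19269 − 0.15964 = 0.03305
NNT = 1 / ARR = 1 / 0.03305 = 30.255 → round up → 31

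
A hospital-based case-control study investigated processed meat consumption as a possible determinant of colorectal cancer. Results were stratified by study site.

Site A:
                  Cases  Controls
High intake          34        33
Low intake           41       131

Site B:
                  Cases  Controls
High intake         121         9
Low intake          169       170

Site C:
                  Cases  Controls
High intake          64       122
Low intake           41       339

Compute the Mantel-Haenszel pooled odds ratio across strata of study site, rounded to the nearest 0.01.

5.68

OR_MH = Σ(aᵢdᵢ/nᵢ) / Σ(bᵢcᵢ/nᵢ), where nᵢ is the stratum total.
Stratum 1 (Site A): n = 239; a·d/n = 34·131/239 = 18.6360; b·c/n = 33·41/239 = 5.6611
Stratum 2 (Site B): n = 469; a·d/n = 121·170/469 = 43.8593; b·c/n = 9·169/469 = 3.2431
Stratum 3 (Site C): n = 566; a·d/n = 64·339/566 = 38.3322; b·c/n = 122·41/566 = 8.8375
OR_MH = (18.6360 + 43.8593 + 38.3322) / (5.6611 + 3.2431 + 8.8375) = 100.8274 / 17.7416 = 5.68310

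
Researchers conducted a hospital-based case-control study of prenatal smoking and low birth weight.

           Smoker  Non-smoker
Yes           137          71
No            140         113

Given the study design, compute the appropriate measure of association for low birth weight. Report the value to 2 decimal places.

1.56

Reading the table with exposure as columns: a = 137 (Smoker, case), b = 140 (Smoker, non-case), c = 71 (Non-smoker, case), d = 113.
This is a hospital-based case-control study: participants were sampled on outcome status, so risks in the source population cannot be estimated directly — relative risk is not valid here. The odds ratio is the appropriate measure.
OR = (a·d)/(b·c) = (137 × 113) / (140 × 71) = 15481 / 9940 = 1.55744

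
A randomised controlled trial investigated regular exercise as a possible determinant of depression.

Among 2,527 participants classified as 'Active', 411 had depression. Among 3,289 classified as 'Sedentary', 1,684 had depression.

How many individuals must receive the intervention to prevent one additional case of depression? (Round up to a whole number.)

3

Risk in treated group = 411/2527 = 0.16264; risk in control = 1684/3289 = 0.51201.
Absolute risk reduction = 0.51201 − 0.16264 = 0.34937
NNT = 1 / ARR = 1 / 0.34937 = 2.862 → round up → 3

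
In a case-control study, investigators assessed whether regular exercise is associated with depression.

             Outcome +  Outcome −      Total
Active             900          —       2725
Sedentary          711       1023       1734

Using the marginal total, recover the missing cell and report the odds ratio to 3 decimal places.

The missing cell is in the exposed row: 2725 − 900 = 1825.
So a = 900, b = 1825, c = 711, d = 1023.
OR = (a·d)/(b·c) = (900 × 1023) / (1825 × 711) = 920700 / 1297575 = 0.70955

0.710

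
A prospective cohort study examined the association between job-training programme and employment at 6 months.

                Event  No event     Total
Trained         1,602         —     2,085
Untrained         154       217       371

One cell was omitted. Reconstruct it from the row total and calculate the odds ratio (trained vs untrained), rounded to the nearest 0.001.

The missing cell is in the exposed row: 2085 − 1602 = 483.
So a = 1602, b = 483, c = 154, d = 217.
OR = (a·d)/(b·c) = (1602 × 217) / (483 × 154) = 347634 / 74382 = 4.67363

4.674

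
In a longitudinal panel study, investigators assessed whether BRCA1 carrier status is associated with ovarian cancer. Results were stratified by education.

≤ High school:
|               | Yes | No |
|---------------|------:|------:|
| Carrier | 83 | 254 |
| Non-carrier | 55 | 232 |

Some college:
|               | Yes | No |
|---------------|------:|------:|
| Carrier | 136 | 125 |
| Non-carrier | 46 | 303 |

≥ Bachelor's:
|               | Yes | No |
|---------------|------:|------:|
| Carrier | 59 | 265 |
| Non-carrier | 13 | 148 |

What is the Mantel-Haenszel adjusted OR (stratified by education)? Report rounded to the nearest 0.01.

OR_MH = Σ(aᵢdᵢ/nᵢ) / Σ(bᵢcᵢ/nᵢ), where nᵢ is the stratum total.
Stratum 1 (≤ High school): n = 624; a·d/n = 83·232/624 = 30.8590; b·c/n = 254·55/624 = 22.3878
Stratum 2 (Some college): n = 610; a·d/n = 136·303/610 = 67.5541; b·c/n = 125·46/610 = 9.4262
Stratum 3 (≥ Bachelor's): n = 485; a·d/n = 59·148/485 = 18.0041; b·c/n = 265·13/485 = 7.1031
OR_MH = (30.8590 + 67.5541 + 18.0041) / (22.3878 + 9.4262 + 7.1031) = 116.4172 / 38.9171 = 2.99141

2.99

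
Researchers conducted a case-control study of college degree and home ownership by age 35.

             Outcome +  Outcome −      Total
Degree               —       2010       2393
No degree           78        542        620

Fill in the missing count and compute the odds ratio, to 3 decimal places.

1.324

The missing cell is in the exposed row: 2393 − 2010 = 383.
So a = 383, b = 2010, c = 78, d = 542.
OR = (a·d)/(b·c) = (383 × 542) / (2010 × 78) = 207586 / 156780 = 1.32406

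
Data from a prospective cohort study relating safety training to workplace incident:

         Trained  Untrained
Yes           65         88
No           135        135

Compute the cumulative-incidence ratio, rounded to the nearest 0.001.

Reading the table with exposure as columns: a = 65 (Trained, case), b = 135 (Trained, non-case), c = 88 (Untrained, case), d = 135.
Risk in exposed = 65/200 = 0.32500; risk in unexposed = 88/223 = 0.39462.
RR = 0.32500 / 0.39462 = 0.82358
The risk is 18% lower among the exposed than among the unexposed.

0.824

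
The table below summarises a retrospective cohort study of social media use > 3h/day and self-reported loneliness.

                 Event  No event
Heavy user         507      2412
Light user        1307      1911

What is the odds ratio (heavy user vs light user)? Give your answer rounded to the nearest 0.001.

Cells: a = 507, b = 2412, c = 1307, d = 1911.
OR = (a·d)/(b·c) = (507 × 1911) / (2412 × 1307) = 968877 / 3152484 = 0.30734
Exposure is associated with lower odds of self-reported loneliness (OR = 0.31 < 1).

0.307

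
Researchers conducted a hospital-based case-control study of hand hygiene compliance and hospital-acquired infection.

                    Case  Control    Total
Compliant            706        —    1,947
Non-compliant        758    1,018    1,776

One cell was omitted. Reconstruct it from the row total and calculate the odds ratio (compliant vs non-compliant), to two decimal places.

The missing cell is in the exposed row: 1947 − 706 = 1241.
So a = 706, b = 1241, c = 758, d = 1018.
OR = (a·d)/(b·c) = (706 × 1018) / (1241 × 758) = 718708 / 940678 = 0.76403

0.76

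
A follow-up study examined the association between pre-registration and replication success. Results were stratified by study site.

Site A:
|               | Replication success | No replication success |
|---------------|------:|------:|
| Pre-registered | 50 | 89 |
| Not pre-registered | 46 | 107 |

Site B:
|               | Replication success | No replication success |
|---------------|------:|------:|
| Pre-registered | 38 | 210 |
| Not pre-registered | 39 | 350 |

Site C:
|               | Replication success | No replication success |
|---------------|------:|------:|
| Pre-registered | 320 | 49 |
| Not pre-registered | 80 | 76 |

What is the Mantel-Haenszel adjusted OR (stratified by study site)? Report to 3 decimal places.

2.490

OR_MH = Σ(aᵢdᵢ/nᵢ) / Σ(bᵢcᵢ/nᵢ), where nᵢ is the stratum total.
Stratum 1 (Site A): n = 292; a·d/n = 50·107/292 = 18.3219; b·c/n = 89·46/292 = 14.0205
Stratum 2 (Site B): n = 637; a·d/n = 38·350/637 = 20.8791; b·c/n = 210·39/637 = 12.8571
Stratum 3 (Site C): n = 525; a·d/n = 320·76/525 = 46.3238; b·c/n = 49·80/525 = 7.4667
OR_MH = (18.3219 + 20.8791 + 46.3238) / (14.0205 + 12.8571 + 7.4667) = 85.5248 / 34.3444 = 2.49022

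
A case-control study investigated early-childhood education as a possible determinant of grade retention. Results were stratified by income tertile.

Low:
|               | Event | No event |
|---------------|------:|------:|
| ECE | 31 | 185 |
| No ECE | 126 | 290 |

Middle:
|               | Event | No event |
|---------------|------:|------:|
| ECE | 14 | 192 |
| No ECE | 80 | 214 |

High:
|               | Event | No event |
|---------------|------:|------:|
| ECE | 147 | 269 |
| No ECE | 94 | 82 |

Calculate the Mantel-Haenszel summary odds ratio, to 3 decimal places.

0.368

OR_MH = Σ(aᵢdᵢ/nᵢ) / Σ(bᵢcᵢ/nᵢ), where nᵢ is the stratum total.
Stratum 1 (Low): n = 632; a·d/n = 31·290/632 = 14.2247; b·c/n = 185·126/632 = 36.8829
Stratum 2 (Middle): n = 500; a·d/n = 14·214/500 = 5.9920; b·c/n = 192·80/500 = 30.7200
Stratum 3 (High): n = 592; a·d/n = 147·82/592 = 20.3615; b·c/n = 269·94/592 = 42.7128
OR_MH = (14.2247 + 5.9920 + 20.3615) / (36.8829 + 30.7200 + 42.7128) = 40.5782 / 110.3157 = 0.36784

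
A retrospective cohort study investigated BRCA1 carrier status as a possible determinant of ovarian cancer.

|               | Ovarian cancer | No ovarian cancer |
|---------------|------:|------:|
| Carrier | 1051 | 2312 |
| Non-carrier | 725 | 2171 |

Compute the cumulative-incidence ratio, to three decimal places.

Cells: a = 1051, b = 2312, c = 725, d = 2171.
Risk in exposed = 1051/3363 = 0.31252; risk in unexposed = 725/2896 = 0.25035.
RR = 0.31252 / 0.25035 = 1.24835
The risk among the exposed is 1.25 times that among the unexposed.

1.248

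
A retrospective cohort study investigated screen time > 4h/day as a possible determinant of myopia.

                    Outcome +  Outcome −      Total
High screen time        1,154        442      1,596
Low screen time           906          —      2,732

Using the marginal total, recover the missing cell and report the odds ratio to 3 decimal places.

The missing cell is in the unexposed row: 2732 − 906 = 1826.
So a = 1154, b = 442, c = 906, d = 1826.
OR = (a·d)/(b·c) = (1154 × 1826) / (442 × 906) = 2107204 / 400452 = 5.26206

5.262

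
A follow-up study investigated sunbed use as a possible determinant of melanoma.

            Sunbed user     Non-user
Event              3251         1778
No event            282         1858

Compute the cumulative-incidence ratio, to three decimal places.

Reading the table with exposure as columns: a = 3251 (Sunbed user, case), b = 282 (Sunbed user, non-case), c = 1778 (Non-user, case), d = 1858.
Risk in exposed = 3251/3533 = 0.92018; risk in unexposed = 1778/3636 = 0.48900.
RR = 0.92018 / 0.48900 = 1.88177
The risk among the exposed is 1.88 times that among the unexposed.

1.882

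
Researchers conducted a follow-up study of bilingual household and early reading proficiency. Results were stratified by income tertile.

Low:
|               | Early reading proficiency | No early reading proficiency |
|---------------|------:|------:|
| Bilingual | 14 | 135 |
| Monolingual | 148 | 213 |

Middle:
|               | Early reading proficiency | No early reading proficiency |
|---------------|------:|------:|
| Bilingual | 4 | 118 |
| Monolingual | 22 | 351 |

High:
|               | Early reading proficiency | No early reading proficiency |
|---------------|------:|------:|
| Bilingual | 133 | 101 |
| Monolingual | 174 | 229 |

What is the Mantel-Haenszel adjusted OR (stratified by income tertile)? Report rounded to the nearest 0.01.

OR_MH = Σ(aᵢdᵢ/nᵢ) / Σ(bᵢcᵢ/nᵢ), where nᵢ is the stratum total.
Stratum 1 (Low): n = 510; a·d/n = 14·213/510 = 5.8471; b·c/n = 135·148/510 = 39.1765
Stratum 2 (Middle): n = 495; a·d/n = 4·351/495 = 2.8364; b·c/n = 118·22/495 = 5.2444
Stratum 3 (High): n = 637; a·d/n = 133·229/637 = 47.8132; b·c/n = 101·174/637 = 27.5887
OR_MH = (5.8471 + 2.8364 + 47.8132) / (39.1765 + 5.2444 + 27.5887) = 56.4966 / 72.0096 = 0.78457

0.78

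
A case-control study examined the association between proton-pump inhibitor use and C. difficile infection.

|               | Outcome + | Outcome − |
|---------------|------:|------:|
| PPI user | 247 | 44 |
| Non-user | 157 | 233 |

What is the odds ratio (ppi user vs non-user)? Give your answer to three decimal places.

8.331

Cells: a = 247, b = 44, c = 157, d = 233.
OR = (a·d)/(b·c) = (247 × 233) / (44 × 157) = 57551 / 6908 = 8.33107
The odds of C. difficile infection are about 8.33 times as high in the ppi user group.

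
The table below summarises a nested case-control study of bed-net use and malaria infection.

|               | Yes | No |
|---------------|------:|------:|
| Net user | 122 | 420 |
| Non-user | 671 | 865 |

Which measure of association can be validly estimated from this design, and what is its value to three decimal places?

0.374

Cells: a = 122, b = 420, c = 671, d = 865.
This is a nested case-control study: participants were sampled on outcome status, so risks in the source population cannot be estimated directly — relative risk is not valid here. The odds ratio is the appropriate measure.
OR = (a·d)/(b·c) = (122 × 865) / (420 × 671) = 105530 / 281820 = 0.37446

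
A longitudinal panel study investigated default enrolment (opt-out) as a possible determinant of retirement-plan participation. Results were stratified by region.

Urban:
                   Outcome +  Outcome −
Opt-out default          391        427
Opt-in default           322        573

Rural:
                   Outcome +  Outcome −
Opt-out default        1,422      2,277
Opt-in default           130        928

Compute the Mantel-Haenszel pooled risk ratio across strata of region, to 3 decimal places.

2.043

RR_MH = Σ(aᵢ·n₀ᵢ/nᵢ) / Σ(cᵢ·n₁ᵢ/nᵢ), with n₁ᵢ = aᵢ+bᵢ (exposed), n₀ᵢ = cᵢ+dᵢ (unexposed), nᵢ = n₁ᵢ+n₀ᵢ.
Stratum 1 (Urban): n₁ = 818, n₀ = 895, n = 1713; a·n₀/n = 391·895/1713 = 204.2878; c·n₁/n = 322·818/1713 = 153.7630
Stratum 2 (Rural): n₁ = 3699, n₀ = 1058, n = 4757; a·n₀/n = 1422·1058/4757 = 316.2657; c·n₁/n = 130·3699/4757 = 101.0868
RR_MH = (204.2878 + 316.2657) / (153.7630 + 101.0868) = 520.5535 / 254.8498 = 2.04259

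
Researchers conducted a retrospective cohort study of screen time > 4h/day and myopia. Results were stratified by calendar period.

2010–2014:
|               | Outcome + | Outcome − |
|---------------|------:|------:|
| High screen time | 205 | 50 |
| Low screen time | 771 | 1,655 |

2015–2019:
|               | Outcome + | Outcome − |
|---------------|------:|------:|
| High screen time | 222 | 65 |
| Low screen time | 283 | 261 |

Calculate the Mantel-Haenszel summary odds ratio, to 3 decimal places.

OR_MH = Σ(aᵢdᵢ/nᵢ) / Σ(bᵢcᵢ/nᵢ), where nᵢ is the stratum total.
Stratum 1 (2010–2014): n = 2681; a·d/n = 205·1655/2681 = 126.5479; b·c/n = 50·771/2681 = 14.3790
Stratum 2 (2015–2019): n = 831; a·d/n = 222·261/831 = 69.7256; b·c/n = 65·283/831 = 22.1360
OR_MH = (126.5479 + 69.7256) / (14.3790 + 22.1360) = 196.2736 / 36.5149 = 5.37516

5.375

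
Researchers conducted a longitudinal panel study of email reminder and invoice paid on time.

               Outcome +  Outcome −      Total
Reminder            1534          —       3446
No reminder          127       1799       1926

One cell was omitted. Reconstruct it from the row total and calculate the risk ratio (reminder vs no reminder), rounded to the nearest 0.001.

The missing cell is in the exposed row: 3446 − 1534 = 1912.
So a = 1534, b = 1912, c = 127, d = 1799.
RR = [a/(a+b)] / [c/(c+d)] = (1534/3446) / (127/1926) = 0.44515/0.06594 = 6.75092

6.751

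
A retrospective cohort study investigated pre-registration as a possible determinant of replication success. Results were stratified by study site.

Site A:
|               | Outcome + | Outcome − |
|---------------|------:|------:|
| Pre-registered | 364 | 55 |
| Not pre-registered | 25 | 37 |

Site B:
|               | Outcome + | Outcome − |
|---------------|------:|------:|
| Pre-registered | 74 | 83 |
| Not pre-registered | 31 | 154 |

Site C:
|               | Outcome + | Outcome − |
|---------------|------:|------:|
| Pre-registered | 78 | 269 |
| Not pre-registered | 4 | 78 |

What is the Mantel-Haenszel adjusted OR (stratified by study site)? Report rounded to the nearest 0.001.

5.857

OR_MH = Σ(aᵢdᵢ/nᵢ) / Σ(bᵢcᵢ/nᵢ), where nᵢ is the stratum total.
Stratum 1 (Site A): n = 481; a·d/n = 364·37/481 = 28.0000; b·c/n = 55·25/481 = 2.8586
Stratum 2 (Site B): n = 342; a·d/n = 74·154/342 = 33.3216; b·c/n = 83·31/342 = 7.5234
Stratum 3 (Site C): n = 429; a·d/n = 78·78/429 = 14.1818; b·c/n = 269·4/429 = 2.5082
OR_MH = (28.0000 + 33.3216 + 14.1818) / (2.8586 + 7.5234 + 2.5082) = 75.5035 / 12.8902 = 5.85744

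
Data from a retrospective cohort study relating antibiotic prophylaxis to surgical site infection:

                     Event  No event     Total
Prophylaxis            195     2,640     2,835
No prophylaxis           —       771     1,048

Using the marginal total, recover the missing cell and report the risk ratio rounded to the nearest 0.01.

The missing cell is in the unexposed row: 1048 − 771 = 277.
So a = 195, b = 2640, c = 277, d = 771.
RR = [a/(a+b)] / [c/(c+d)] = (195/2835) / (277/1048) = 0.06878/0.26431 = 0.26023

0.26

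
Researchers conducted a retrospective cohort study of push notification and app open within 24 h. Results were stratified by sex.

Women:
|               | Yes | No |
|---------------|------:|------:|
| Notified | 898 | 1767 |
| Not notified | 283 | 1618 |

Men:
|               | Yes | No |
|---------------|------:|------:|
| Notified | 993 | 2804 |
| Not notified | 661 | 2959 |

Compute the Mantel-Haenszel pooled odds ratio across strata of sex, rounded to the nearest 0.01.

OR_MH = Σ(aᵢdᵢ/nᵢ) / Σ(bᵢcᵢ/nᵢ), where nᵢ is the stratum total.
Stratum 1 (Women): n = 4566; a·d/n = 898·1618/4566 = 318.2138; b·c/n = 1767·283/4566 = 109.5184
Stratum 2 (Men): n = 7417; a·d/n = 993·2959/7417 = 396.1557; b·c/n = 2804·661/7417 = 249.8913
OR_MH = (318.2138 + 396.1557) / (109.5184 + 249.8913) = 714.3695 / 359.4097 = 1.98762

1.99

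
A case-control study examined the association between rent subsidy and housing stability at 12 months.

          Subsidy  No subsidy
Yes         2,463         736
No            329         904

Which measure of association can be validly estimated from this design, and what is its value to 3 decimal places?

Reading the table with exposure as columns: a = 2463 (Subsidy, case), b = 329 (Subsidy, non-case), c = 736 (No subsidy, case), d = 904.
This is a case-control study: participants were sampled on outcome status, so risks in the source population cannot be estimated directly — relative risk is not valid here. The odds ratio is the appropriate measure.
OR = (a·d)/(b·c) = (2463 × 904) / (329 × 736) = 2226552 / 242144 = 9.19516

9.195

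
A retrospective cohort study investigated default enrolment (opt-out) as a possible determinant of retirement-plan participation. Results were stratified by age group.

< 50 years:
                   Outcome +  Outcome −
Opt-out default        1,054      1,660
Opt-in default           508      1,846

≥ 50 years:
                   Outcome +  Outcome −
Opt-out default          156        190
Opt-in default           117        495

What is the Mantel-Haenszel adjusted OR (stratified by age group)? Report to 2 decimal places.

OR_MH = Σ(aᵢdᵢ/nᵢ) / Σ(bᵢcᵢ/nᵢ), where nᵢ is the stratum total.
Stratum 1 (< 50 years): n = 5068; a·d/n = 1054·1846/5068 = 383.9155; b·c/n = 1660·508/5068 = 166.3931
Stratum 2 (≥ 50 years): n = 958; a·d/n = 156·495/958 = 80.6054; b·c/n = 190·117/958 = 23.2046
OR_MH = (383.9155 + 80.6054) / (166.3931 + 23.2046) = 464.5210 / 189.5976 = 2.45004

2.45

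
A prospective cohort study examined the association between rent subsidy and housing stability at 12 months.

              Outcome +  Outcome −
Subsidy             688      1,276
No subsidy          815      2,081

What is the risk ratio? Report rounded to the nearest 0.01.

1.24

Cells: a = 688, b = 1276, c = 815, d = 2081.
Risk in exposed = 688/1964 = 0.35031; risk in unexposed = 815/2896 = 0.28142.
RR = 0.35031 / 0.28142 = 1.24477
The risk among the exposed is 1.24 times that among the unexposed.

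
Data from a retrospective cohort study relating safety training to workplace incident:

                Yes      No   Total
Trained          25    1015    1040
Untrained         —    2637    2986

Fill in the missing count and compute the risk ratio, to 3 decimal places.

The missing cell is in the unexposed row: 2986 − 2637 = 349.
So a = 25, b = 1015, c = 349, d = 2637.
RR = [a/(a+b)] / [c/(c+d)] = (25/1040) / (349/2986) = 0.02404/0.11688 = 0.20567

0.206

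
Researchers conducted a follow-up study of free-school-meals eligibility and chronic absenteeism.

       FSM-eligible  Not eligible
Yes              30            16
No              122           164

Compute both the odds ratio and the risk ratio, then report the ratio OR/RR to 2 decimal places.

1.14

Reading the table with exposure as columns: a = 30 (FSM-eligible, case), b = 122 (FSM-eligible, non-case), c = 16 (Not eligible, case), d = 164.
OR = (30·164)/(122·16) = 4920/1952 = 2.52049
Risk in exposed = 30/152 = 0.19737; risk in unexposed = 16/180 = 0.08889; RR = 2.22039
OR/RR = 2.52049 / 2.22039 = 1.13515
The outcome is not rare, so the OR lies further from 1 than the RR.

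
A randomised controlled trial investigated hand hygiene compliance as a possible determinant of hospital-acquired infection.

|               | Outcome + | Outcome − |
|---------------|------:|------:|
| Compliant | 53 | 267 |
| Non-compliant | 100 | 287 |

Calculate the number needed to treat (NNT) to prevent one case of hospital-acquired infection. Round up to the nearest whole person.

Risk in treated group = 53/320 = 0.16562; risk in control = 100/387 = 0.25840.
Absolute risk reduction = 0.25840 − 0.16562 = 0.09277
NNT = 1 / ARR = 1 / 0.09277 = 10.779 → round up → 11

11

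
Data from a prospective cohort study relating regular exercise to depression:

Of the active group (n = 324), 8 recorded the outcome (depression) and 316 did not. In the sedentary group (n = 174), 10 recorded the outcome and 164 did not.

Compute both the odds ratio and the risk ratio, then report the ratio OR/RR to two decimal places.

From the description: a = 8, b = 316, c = 10, d = 164.
OR = (8·164)/(316·10) = 1312/3160 = 0.41519
Risk in exposed = 8/324 = 0.02469; risk in unexposed = 10/174 = 0.05747; RR = 0.42963
OR/RR = 0.41519 / 0.42963 = 0.96639
The outcome is rare in both groups, so OR ≈ RR (ratio near 1).

0.97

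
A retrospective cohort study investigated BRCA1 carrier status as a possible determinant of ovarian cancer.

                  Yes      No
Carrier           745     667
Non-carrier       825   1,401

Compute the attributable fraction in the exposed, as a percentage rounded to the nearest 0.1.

Cells: a = 745, b = 667, c = 825, d = 1401.
Risk in exposed = 745/1412 = 0.52762; risk in unexposed = 825/2226 = 0.37062.
RR = 0.52762/0.37062 = 1.42362
AR% = (RR − 1)/RR × 100 = (1.42362 − 1)/1.42362 × 100 = 29.7563%

29.8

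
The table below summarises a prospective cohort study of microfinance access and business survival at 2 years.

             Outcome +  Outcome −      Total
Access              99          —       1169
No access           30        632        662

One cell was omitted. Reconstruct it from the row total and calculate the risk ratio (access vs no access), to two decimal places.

1.87

The missing cell is in the exposed row: 1169 − 99 = 1070.
So a = 99, b = 1070, c = 30, d = 632.
RR = [a/(a+b)] / [c/(c+d)] = (99/1169) / (30/662) = 0.08469/0.04532 = 1.86878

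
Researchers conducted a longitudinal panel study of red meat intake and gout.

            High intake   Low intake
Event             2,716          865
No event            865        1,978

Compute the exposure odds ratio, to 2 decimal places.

7.18

Reading the table with exposure as columns: a = 2716 (High intake, case), b = 865 (High intake, non-case), c = 865 (Low intake, case), d = 1978.
OR = (a·d)/(b·c) = (2716 × 1978) / (865 × 865) = 5372248 / 748225 = 7.17999
The odds of gout are about 7.18 times as high in the high intake group.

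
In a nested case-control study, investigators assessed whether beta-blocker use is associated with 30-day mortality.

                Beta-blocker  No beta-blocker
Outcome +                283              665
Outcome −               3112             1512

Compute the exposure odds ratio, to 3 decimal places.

0.207

Reading the table with exposure as columns: a = 283 (Beta-blocker, case), b = 3112 (Beta-blocker, non-case), c = 665 (No beta-blocker, case), d = 1512.
OR = (a·d)/(b·c) = (283 × 1512) / (3112 × 665) = 427896 / 2069480 = 0.20676
Exposure is associated with lower odds of 30-day mortality (OR = 0.21 < 1).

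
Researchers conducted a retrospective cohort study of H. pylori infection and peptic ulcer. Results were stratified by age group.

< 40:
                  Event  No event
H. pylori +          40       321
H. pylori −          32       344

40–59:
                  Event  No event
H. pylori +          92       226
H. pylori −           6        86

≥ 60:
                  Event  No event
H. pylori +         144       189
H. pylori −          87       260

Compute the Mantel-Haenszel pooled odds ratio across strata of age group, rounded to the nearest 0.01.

2.25

OR_MH = Σ(aᵢdᵢ/nᵢ) / Σ(bᵢcᵢ/nᵢ), where nᵢ is the stratum total.
Stratum 1 (< 40): n = 737; a·d/n = 40·344/737 = 18.6703; b·c/n = 321·32/737 = 13.9376
Stratum 2 (40–59): n = 410; a·d/n = 92·86/410 = 19.2976; b·c/n = 226·6/410 = 3.3073
Stratum 3 (≥ 60): n = 680; a·d/n = 144·260/680 = 55.0588; b·c/n = 189·87/680 = 24.1809
OR_MH = (18.6703 + 19.2976 + 55.0588) / (13.9376 + 3.3073 + 24.1809) = 93.0267 / 41.4258 = 2.24562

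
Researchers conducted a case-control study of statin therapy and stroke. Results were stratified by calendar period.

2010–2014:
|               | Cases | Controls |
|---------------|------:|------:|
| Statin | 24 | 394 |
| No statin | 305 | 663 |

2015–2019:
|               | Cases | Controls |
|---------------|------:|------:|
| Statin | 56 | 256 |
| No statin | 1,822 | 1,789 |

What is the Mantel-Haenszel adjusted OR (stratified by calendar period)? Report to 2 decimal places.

0.18

OR_MH = Σ(aᵢdᵢ/nᵢ) / Σ(bᵢcᵢ/nᵢ), where nᵢ is the stratum total.
Stratum 1 (2010–2014): n = 1386; a·d/n = 24·663/1386 = 11.4805; b·c/n = 394·305/1386 = 86.7027
Stratum 2 (2015–2019): n = 3923; a·d/n = 56·1789/3923 = 25.5376; b·c/n = 256·1822/3923 = 118.8968
OR_MH = (11.4805 + 25.5376) / (86.7027 + 118.8968) = 37.0181 / 205.5995 = 0.18005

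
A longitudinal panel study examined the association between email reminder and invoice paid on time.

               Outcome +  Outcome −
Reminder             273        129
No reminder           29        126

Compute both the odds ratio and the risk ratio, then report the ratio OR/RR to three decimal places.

Cells: a = 273, b = 129, c = 29, d = 126.
OR = (273·126)/(129·29) = 34398/3741 = 9.19487
Risk in exposed = 273/402 = 0.67910; risk in unexposed = 29/155 = 0.18710; RR = 3.62970
OR/RR = 9.19487 / 3.62970 = 2.53323
The outcome is not rare, so the OR lies further from 1 than the RR.

2.533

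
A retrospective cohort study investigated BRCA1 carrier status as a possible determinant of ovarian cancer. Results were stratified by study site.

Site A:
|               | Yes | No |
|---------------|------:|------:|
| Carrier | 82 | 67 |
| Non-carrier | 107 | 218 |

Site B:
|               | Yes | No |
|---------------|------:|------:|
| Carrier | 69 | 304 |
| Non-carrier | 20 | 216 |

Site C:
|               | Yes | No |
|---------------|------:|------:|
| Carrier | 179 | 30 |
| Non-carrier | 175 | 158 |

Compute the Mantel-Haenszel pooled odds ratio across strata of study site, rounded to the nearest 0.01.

3.29

OR_MH = Σ(aᵢdᵢ/nᵢ) / Σ(bᵢcᵢ/nᵢ), where nᵢ is the stratum total.
Stratum 1 (Site A): n = 474; a·d/n = 82·218/474 = 37.7131; b·c/n = 67·107/474 = 15.1245
Stratum 2 (Site B): n = 609; a·d/n = 69·216/609 = 24.4729; b·c/n = 304·20/609 = 9.9836
Stratum 3 (Site C): n = 542; a·d/n = 179·158/542 = 52.1808; b·c/n = 30·175/542 = 9.6863
OR_MH = (37.7131 + 24.4729 + 52.1808) / (15.1245 + 9.9836 + 9.6863) = 114.3668 / 34.7944 = 3.28693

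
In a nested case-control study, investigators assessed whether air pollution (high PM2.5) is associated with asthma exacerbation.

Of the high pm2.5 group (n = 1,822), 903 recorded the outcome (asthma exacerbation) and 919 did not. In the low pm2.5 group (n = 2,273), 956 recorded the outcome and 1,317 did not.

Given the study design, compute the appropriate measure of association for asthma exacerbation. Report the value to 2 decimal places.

1.35

From the description: a = 903, b = 919, c = 956, d = 1317.
This is a nested case-control study: participants were sampled on outcome status, so risks in the source population cannot be estimated directly — relative risk is not valid here. The odds ratio is the appropriate measure.
OR = (a·d)/(b·c) = (903 × 1317) / (919 × 956) = 1189251 / 878564 = 1.35363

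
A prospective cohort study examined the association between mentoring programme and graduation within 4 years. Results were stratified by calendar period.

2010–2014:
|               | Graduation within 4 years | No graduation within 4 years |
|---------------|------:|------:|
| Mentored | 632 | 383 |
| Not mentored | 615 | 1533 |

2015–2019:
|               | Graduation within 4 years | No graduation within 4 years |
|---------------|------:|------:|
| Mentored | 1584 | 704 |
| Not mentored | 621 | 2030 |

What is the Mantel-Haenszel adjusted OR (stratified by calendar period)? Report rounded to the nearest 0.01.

OR_MH = Σ(aᵢdᵢ/nᵢ) / Σ(bᵢcᵢ/nᵢ), where nᵢ is the stratum total.
Stratum 1 (2010–2014): n = 3163; a·d/n = 632·1533/3163 = 306.3092; b·c/n = 383·615/3163 = 74.4689
Stratum 2 (2015–2019): n = 4939; a·d/n = 1584·2030/4939 = 651.0468; b·c/n = 704·621/4939 = 88.5167
OR_MH = (306.3092 + 651.0468) / (74.4689 + 88.5167) = 957.3560 / 162.9856 = 5.87387

5.87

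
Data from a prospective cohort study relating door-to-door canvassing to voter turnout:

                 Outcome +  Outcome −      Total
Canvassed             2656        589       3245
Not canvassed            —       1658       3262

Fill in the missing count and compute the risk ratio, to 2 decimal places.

The missing cell is in the unexposed row: 3262 − 1658 = 1604.
So a = 2656, b = 589, c = 1604, d = 1658.
RR = [a/(a+b)] / [c/(c+d)] = (2656/3245) / (1604/3262) = 0.81849/0.49172 = 1.66454

1.66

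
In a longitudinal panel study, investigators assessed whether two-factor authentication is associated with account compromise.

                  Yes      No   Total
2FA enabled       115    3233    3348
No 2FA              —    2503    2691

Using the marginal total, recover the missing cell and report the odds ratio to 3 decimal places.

0.474

The missing cell is in the unexposed row: 2691 − 2503 = 188.
So a = 115, b = 3233, c = 188, d = 2503.
OR = (a·d)/(b·c) = (115 × 2503) / (3233 × 188) = 287845 / 607804 = 0.47358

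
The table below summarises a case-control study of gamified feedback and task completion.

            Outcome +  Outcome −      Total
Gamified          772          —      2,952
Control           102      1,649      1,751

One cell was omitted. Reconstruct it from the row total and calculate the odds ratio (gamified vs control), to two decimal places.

The missing cell is in the exposed row: 2952 − 772 = 2180.
So a = 772, b = 2180, c = 102, d = 1649.
OR = (a·d)/(b·c) = (772 × 1649) / (2180 × 102) = 1273028 / 222360 = 5.72508

5.73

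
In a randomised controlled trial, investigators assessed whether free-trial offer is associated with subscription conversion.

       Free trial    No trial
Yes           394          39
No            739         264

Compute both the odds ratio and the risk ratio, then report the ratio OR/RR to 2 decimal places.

Reading the table with exposure as columns: a = 394 (Free trial, case), b = 739 (Free trial, non-case), c = 39 (No trial, case), d = 264.
OR = (394·264)/(739·39) = 104016/28821 = 3.60904
Risk in exposed = 394/1133 = 0.34775; risk in unexposed = 39/303 = 0.12871; RR = 2.70174
OR/RR = 3.60904 / 2.70174 = 1.33582
The outcome is not rare, so the OR lies further from 1 than the RR.

1.34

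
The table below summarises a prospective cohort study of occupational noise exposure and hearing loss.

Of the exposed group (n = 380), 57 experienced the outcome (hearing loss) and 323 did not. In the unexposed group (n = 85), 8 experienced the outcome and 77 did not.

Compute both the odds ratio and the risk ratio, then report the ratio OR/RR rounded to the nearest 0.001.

From the description: a = 57, b = 323, c = 8, d = 77.
OR = (57·77)/(323·8) = 4389/2584 = 1.69853
Risk in exposed = 57/380 = 0.15000; risk in unexposed = 8/85 = 0.09412; RR = 1.59375
OR/RR = 1.69853 / 1.59375 = 1.06574
The outcome is not rare, so the OR lies further from 1 than the RR.

1.066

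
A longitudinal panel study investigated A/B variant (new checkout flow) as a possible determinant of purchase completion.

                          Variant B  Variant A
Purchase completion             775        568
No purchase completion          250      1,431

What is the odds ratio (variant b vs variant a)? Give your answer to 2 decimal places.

7.81

Reading the table with exposure as columns: a = 775 (Variant B, case), b = 250 (Variant B, non-case), c = 568 (Variant A, case), d = 1431.
OR = (a·d)/(b·c) = (775 × 1431) / (250 × 568) = 1109025 / 142000 = 7.81004
The odds of purchase completion are about 7.81 times as high in the variant b group.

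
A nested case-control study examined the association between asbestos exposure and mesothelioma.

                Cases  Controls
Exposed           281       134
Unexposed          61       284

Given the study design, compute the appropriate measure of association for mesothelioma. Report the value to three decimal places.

Cells: a = 281, b = 134, c = 61, d = 284.
This is a nested case-control study: participants were sampled on outcome status, so risks in the source population cannot be estimated directly — relative risk is not valid here. The odds ratio is the appropriate measure.
OR = (a·d)/(b·c) = (281 × 284) / (134 × 61) = 79804 / 8174 = 9.76315

9.763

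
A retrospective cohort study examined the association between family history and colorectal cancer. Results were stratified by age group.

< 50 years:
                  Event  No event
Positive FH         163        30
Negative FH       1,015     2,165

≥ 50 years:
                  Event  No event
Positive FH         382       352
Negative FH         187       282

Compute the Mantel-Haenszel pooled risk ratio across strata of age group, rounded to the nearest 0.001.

RR_MH = Σ(aᵢ·n₀ᵢ/nᵢ) / Σ(cᵢ·n₁ᵢ/nᵢ), with n₁ᵢ = aᵢ+bᵢ (exposed), n₀ᵢ = cᵢ+dᵢ (unexposed), nᵢ = n₁ᵢ+n₀ᵢ.
Stratum 1 (< 50 years): n₁ = 193, n₀ = 3180, n = 3373; a·n₀/n = 163·3180/3373 = 153.6733; c·n₁/n = 1015·193/3373 = 58.0774
Stratum 2 (≥ 50 years): n₁ = 734, n₀ = 469, n = 1203; a·n₀/n = 382·469/1203 = 148.9260; c·n₁/n = 187·734/1203 = 114.0964
RR_MH = (153.6733 + 148.9260) / (58.0774 + 114.0964) = 302.5993 / 172.1738 = 1.75752

1.758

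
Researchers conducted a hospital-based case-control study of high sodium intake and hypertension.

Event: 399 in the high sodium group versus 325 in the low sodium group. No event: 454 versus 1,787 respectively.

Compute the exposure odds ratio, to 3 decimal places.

4.832

From the description: a = 399, b = 454, c = 325, d = 1787.
OR = (a·d)/(b·c) = (399 × 1787) / (454 × 325) = 713013 / 147550 = 4.83235
The odds of hypertension are about 4.83 times as high in the high sodium group.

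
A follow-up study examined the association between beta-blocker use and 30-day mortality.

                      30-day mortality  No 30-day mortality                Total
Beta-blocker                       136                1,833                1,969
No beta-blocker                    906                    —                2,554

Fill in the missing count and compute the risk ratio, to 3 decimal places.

0.195

The missing cell is in the unexposed row: 2554 − 906 = 1648.
So a = 136, b = 1833, c = 906, d = 1648.
RR = [a/(a+b)] / [c/(c+d)] = (136/1969) / (906/2554) = 0.06907/0.35474 = 0.19471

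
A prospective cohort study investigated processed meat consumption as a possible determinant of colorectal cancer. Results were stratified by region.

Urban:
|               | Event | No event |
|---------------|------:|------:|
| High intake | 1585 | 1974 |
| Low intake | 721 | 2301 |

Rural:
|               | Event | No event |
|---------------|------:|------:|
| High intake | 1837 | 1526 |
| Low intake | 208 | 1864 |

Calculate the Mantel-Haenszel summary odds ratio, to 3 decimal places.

4.311

OR_MH = Σ(aᵢdᵢ/nᵢ) / Σ(bᵢcᵢ/nᵢ), where nᵢ is the stratum total.
Stratum 1 (Urban): n = 6581; a·d/n = 1585·2301/6581 = 554.1840; b·c/n = 1974·721/6581 = 216.2671
Stratum 2 (Rural): n = 5435; a·d/n = 1837·1864/5435 = 630.0217; b·c/n = 1526·208/5435 = 58.4007
OR_MH = (554.1840 + 630.0217) / (216.2671 + 58.4007) = 1184.2057 / 274.6679 = 4.31141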